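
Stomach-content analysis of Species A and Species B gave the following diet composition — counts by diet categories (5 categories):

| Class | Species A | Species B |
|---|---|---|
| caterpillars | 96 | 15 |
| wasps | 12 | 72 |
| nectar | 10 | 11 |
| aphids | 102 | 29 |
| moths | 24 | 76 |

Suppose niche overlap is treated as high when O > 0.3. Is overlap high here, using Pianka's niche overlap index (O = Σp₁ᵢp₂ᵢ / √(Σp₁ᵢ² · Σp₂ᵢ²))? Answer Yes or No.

Proportions for Species A (n=244): 96/244=0.3934, 12/244=0.0492, 10/244=0.0410, 102/244=0.4180, 24/244=0.0984
Proportions for Species B (n=203): 15/203=0.0739, 72/203=0.3547, 11/203=0.0542, 29/203=0.1429, 76/203=0.3744
Σ p₁ᵢp₂ᵢ = 0.029072 + 0.017451 + 0.002222 + 0.059732 + 0.036841 = 0.145318
Σp_1ᵢ² = 0.3934² + 0.0492² + 0.0410² + 0.4180² + 0.0984² = 0.154764 + 0.002421 + 0.001681 + 0.174724 + 0.009683 = 0.343273
Σp_2ᵢ² = 0.0739² + 0.3547² + 0.0542² + 0.1429² + 0.3744² = 0.005461 + 0.125812 + 0.002938 + 0.020420 + 0.140175 = 0.294806
O = 0.145318 / √(0.343273 × 0.294806) = 0.145318 / 0.3181178 = 0.4568
O = 0.4568 > 0.3 → Yes.

Yes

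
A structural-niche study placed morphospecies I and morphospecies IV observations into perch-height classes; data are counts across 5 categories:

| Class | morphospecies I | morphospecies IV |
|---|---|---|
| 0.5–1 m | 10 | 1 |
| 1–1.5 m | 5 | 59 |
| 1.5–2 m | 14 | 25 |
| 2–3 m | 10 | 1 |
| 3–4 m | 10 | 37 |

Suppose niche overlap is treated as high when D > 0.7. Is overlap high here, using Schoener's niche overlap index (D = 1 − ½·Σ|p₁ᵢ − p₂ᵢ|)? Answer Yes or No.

No

Proportions for morphospecies I (n=49): 10/49=0.2041, 5/49=0.1020, 14/49=0.2857, 10/49=0.2041, 10/49=0.2041
Proportions for morphospecies IV (n=123): 1/123=0.0081, 59/123=0.4797, 25/123=0.2033, 1/123=0.0081, 37/123=0.3008
Σ|p₁ᵢ − p₂ᵢ| = 0.1960 + 0.3777 + 0.0824 + 0.1960 + 0.0967 = 0.9488
D = 1 − ½ × 0.9488 = 1 − 0.47440 = 0.52560
D = 0.52560 < 0.7 → No.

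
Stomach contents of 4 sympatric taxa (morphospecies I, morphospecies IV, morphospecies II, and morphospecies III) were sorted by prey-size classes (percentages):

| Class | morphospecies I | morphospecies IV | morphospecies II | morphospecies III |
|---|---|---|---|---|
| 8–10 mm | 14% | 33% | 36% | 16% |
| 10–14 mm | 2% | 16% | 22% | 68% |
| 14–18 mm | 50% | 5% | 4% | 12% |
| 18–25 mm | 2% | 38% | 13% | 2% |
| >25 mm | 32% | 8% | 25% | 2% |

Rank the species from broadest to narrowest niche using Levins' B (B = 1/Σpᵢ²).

morphospecies II > morphospecies IV > morphospecies I > morphospecies III

Convert percentages to proportions (divide by 100).
Σp_Iᵢ² = 0.14² + 0.02² + 0.50² + 0.02² + 0.32² = 0.0196 + 0.0004 + 0.2500 + 0.0004 + 0.1024 = 0.3728
B_I = 1 / 0.3728 = 2.6824
Σp_IVᵢ² = 0.33² + 0.16² + 0.05² + 0.38² + 0.08² = 0.1089 + 0.0256 + 0.0025 + 0.1444 + 0.0064 = 0.2878
B_IV = 1 / 0.2878 = 3.4746
Σp_IIᵢ² = 0.36² + 0.22² + 0.04² + 0.13² + 0.25² = 0.1296 + 0.0484 + 0.0016 + 0.0169 + 0.0625 = 0.2590
B_II = 1 / 0.2590 = 3.8610
Σp_IIIᵢ² = 0.16² + 0.68² + 0.12² + 0.02² + 0.02² = 0.0256 + 0.4624 + 0.0144 + 0.0004 + 0.0004 = 0.5032
B_III = 1 / 0.5032 = 1.9873
Ranking by B (broadest → narrowest): morphospecies II (3.86) > morphospecies IV (3.47) > morphospecies I (2.68) > morphospecies III (1.99)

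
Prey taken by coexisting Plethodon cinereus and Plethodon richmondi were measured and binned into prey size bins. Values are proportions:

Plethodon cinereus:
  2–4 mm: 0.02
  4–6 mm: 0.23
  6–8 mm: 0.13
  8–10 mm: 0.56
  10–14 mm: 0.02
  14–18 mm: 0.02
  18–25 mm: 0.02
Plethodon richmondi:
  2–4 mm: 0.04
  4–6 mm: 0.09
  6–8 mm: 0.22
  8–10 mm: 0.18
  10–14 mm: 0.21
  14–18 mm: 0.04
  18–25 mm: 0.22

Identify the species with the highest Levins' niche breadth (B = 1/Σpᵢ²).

Plethodon richmondi

Σp_cineᵢ² = 0.02² + 0.23² + 0.13² + 0.56² + 0.02² + 0.02² + 0.02² = 0.0004 + 0.0529 + 0.0169 + 0.3136 + 0.0004 + 0.0004 + 0.0004 = 0.3850
B_cine = 1 / 0.3850 = 2.5974
Σp_richᵢ² = 0.04² + 0.09² + 0.22² + 0.18² + 0.21² + 0.04² + 0.22² = 0.0016 + 0.0081 + 0.0484 + 0.0324 + 0.0441 + 0.0016 + 0.0484 = 0.1846
B_rich = 1 / 0.1846 = 5.4171
Highest B → broadest niche (most generalist): Plethodon richmondi (B = 5.42).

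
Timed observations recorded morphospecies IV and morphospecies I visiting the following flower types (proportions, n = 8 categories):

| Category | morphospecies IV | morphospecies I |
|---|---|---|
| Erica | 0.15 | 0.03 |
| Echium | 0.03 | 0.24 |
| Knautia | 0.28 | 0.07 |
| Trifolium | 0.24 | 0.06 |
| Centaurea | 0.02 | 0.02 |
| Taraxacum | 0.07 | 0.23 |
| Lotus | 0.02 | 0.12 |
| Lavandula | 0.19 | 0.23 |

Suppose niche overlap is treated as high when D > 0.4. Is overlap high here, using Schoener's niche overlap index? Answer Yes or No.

Yes

Σ|p₁ᵢ − p₂ᵢ| = 0.12 + 0.21 + 0.21 + 0.18 + 0.00 + 0.16 + 0.10 + 0.04 = 1.02
D = 1 − ½ × 1.02 = 1 − 0.510 = 0.4900
D = 0.4900 > 0.4 → Yes.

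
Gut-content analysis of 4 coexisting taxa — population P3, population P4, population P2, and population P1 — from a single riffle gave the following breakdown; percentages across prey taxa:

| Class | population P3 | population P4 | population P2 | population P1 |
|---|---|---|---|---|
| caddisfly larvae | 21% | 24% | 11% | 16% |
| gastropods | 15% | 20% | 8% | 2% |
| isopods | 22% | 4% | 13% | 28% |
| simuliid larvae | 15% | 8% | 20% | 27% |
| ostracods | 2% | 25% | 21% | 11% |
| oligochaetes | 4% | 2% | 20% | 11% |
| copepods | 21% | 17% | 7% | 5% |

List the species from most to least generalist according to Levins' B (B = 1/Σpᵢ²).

Convert percentages to proportions (divide by 100).
Σp_P3ᵢ² = 0.21² + 0.15² + 0.22² + 0.15² + 0.02² + 0.04² + 0.21² = 0.0441 + 0.0225 + 0.0484 + 0.0225 + 0.0004 + 0.0016 + 0.0441 = 0.1836
B_P3 = 1 / 0.1836 = 5.4466
Σp_P4ᵢ² = 0.24² + 0.20² + 0.04² + 0.08² + 0.25² + 0.02² + 0.17² = 0.0576 + 0.0400 + 0.0016 + 0.0064 + 0.0625 + 0.0004 + 0.0289 = 0.1974
B_P4 = 1 / 0.1974 = 5.0659
Σp_P2ᵢ² = 0.11² + 0.08² + 0.13² + 0.20² + 0.21² + 0.20² + 0.07² = 0.0121 + 0.0064 + 0.0169 + 0.0400 + 0.0441 + 0.0400 + 0.0049 = 0.1644
B_P2 = 1 / 0.1644 = 6.0827
Σp_P1ᵢ² = 0.16² + 0.02² + 0.28² + 0.27² + 0.11² + 0.11² + 0.05² = 0.0256 + 0.0004 + 0.0784 + 0.0729 + 0.0121 + 0.0121 + 0.0025 = 0.2040
B_P1 = 1 / 0.2040 = 4.9020
Ranking by B (broadest → narrowest): population P2 (6.08) > population P3 (5.45) > population P4 (5.07) > population P1 (4.90)

population P2 > population P3 > population P4 > population P1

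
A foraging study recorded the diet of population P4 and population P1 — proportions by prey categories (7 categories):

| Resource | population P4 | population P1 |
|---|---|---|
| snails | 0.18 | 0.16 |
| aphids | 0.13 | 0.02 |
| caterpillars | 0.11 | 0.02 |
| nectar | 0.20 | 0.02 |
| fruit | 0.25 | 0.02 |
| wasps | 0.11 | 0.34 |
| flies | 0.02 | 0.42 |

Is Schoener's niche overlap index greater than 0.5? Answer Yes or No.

No

Σ|p₁ᵢ − p₂ᵢ| = 0.02 + 0.11 + 0.09 + 0.18 + 0.23 + 0.23 + 0.40 = 1.26
D = 1 − ½ × 1.26 = 1 − 0.630 = 0.3700
D = 0.3700 < 0.5 → No.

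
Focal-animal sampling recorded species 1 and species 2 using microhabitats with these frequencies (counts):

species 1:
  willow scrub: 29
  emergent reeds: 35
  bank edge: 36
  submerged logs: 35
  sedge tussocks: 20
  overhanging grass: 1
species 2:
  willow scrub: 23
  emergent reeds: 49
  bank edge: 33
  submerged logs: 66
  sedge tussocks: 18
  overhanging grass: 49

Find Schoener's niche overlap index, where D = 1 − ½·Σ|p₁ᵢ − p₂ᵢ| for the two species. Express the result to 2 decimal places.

0.75

Proportions for species 1 (n=156): 29/156=0.1859, 35/156=0.2244, 36/156=0.2308, 35/156=0.2244, 20/156=0.1282, 1/156=0.0064
Proportions for species 2 (n=238): 23/238=0.0966, 49/238=0.2059, 33/238=0.1387, 66/238=0.2773, 18/238=0.0756, 49/238=0.2059
Σ|p₁ᵢ − p₂ᵢ| = 0.0893 + 0.0185 + 0.0921 + 0.0529 + 0.0526 + 0.1995 = 0.5049
D = 1 − ½ × 0.5049 = 1 − 0.25245 = 0.74755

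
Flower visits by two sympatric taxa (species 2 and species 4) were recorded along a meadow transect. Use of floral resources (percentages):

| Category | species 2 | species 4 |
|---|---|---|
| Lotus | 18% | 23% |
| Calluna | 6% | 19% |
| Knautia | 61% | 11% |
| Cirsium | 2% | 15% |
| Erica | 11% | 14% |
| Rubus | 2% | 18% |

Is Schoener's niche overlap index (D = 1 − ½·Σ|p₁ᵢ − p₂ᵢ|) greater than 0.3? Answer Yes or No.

Convert percentages to proportions (divide by 100).
Σ|p₁ᵢ − p₂ᵢ| = 0.05 + 0.13 + 0.50 + 0.13 + 0.03 + 0.16 = 1.00
D = 1 − ½ × 1.00 = 1 − 0.500 = 0.5000
D = 0.5000 > 0.3 → Yes.

Yes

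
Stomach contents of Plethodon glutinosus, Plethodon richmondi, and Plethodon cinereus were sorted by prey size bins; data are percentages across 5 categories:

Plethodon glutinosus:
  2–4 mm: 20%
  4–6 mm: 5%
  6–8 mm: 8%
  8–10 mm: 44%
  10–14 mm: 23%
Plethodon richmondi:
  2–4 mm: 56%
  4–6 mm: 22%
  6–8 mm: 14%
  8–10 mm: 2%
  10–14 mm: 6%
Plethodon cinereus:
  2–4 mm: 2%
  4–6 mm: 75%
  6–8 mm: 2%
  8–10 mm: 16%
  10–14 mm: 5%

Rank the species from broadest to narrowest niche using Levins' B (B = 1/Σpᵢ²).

Plethodon glutinosus > Plethodon richmondi > Plethodon cinereus

Convert percentages to proportions (divide by 100).
Σp_glutᵢ² = 0.20² + 0.05² + 0.08² + 0.44² + 0.23² = 0.0400 + 0.0025 + 0.0064 + 0.1936 + 0.0529 = 0.2954
B_glut = 1 / 0.2954 = 3.3852
Σp_richᵢ² = 0.56² + 0.22² + 0.14² + 0.02² + 0.06² = 0.3136 + 0.0484 + 0.0196 + 0.0004 + 0.0036 = 0.3856
B_rich = 1 / 0.3856 = 2.5934
Σp_cineᵢ² = 0.02² + 0.75² + 0.02² + 0.16² + 0.05² = 0.0004 + 0.5625 + 0.0004 + 0.0256 + 0.0025 = 0.5914
B_cine = 1 / 0.5914 = 1.6909
Ranking by B (broadest → narrowest): Plethodon glutinosus (3.39) > Plethodon richmondi (2.59) > Plethodon cinereus (1.69)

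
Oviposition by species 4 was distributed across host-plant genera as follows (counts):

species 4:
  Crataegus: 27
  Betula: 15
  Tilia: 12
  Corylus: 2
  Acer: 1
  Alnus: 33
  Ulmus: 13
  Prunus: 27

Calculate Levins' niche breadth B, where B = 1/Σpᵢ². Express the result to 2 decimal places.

5.47

Proportions for species 4 (n=130): 27/130=0.2077, 15/130=0.1154, 12/130=0.0923, 2/130=0.0154, 1/130=0.0077, 33/130=0.2538, 13/130=0.1000, 27/130=0.2077
Σpᵢ² = 0.2077² + 0.1154² + 0.0923² + 0.0154² + 0.0077² + 0.2538² + 0.1000² + 0.2077² = 0.043139 + 0.013317 + 0.008519 + 0.000237 + 0.000059 + 0.064414 + 0.010000 + 0.043139 = 0.182824
B = 1 / 0.182824 = 5.4697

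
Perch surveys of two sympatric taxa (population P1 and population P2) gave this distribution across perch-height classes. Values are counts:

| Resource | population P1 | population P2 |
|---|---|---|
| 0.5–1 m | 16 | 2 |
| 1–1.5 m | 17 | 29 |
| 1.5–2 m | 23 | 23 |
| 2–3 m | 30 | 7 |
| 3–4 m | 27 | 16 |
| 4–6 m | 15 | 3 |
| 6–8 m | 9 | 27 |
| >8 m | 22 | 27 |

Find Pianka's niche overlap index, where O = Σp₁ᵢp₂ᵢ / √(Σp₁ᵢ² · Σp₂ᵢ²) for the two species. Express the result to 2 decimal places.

0.78

Proportions for population P1 (n=159): 16/159=0.1006, 17/159=0.1069, 23/159=0.1447, 30/159=0.1887, 27/159=0.1698, 15/159=0.0943, 9/159=0.0566, 22/159=0.1384
Proportions for population P2 (n=134): 2/134=0.0149, 29/134=0.2164, 23/134=0.1716, 7/134=0.0522, 16/134=0.1194, 3/134=0.0224, 27/134=0.2015, 27/134=0.2015
Σ p₁ᵢp₂ᵢ = 0.001499 + 0.023133 + 0.024831 + 0.009850 + 0.020274 + 0.002112 + 0.011405 + 0.027888 = 0.120992
Σp_1ᵢ² = 0.1006² + 0.1069² + 0.1447² + 0.1887² + 0.1698² + 0.0943² + 0.0566² + 0.1384² = 0.010120 + 0.011428 + 0.020938 + 0.035608 + 0.028832 + 0.008892 + 0.003204 + 0.019155 = 0.138177
Σp_2ᵢ² = 0.0149² + 0.2164² + 0.1716² + 0.0522² + 0.1194² + 0.0224² + 0.2015² + 0.2015² = 0.000222 + 0.046829 + 0.029447 + 0.002725 + 0.014256 + 0.000502 + 0.040602 + 0.040602 = 0.175185
O = 0.120992 / √(0.138177 × 0.175185) = 0.120992 / 0.1555845 = 0.7777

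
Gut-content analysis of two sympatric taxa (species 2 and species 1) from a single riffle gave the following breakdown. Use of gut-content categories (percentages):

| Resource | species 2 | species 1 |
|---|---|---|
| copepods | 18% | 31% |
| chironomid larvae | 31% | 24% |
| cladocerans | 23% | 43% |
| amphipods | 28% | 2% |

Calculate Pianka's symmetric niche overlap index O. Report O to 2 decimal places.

Convert percentages to proportions (divide by 100).
Σ p₁ᵢp₂ᵢ = 0.0558 + 0.0744 + 0.0989 + 0.0056 = 0.2347
Σp_1ᵢ² = 0.18² + 0.31² + 0.23² + 0.28² = 0.0324 + 0.0961 + 0.0529 + 0.0784 = 0.2598
Σp_2ᵢ² = 0.31² + 0.24² + 0.43² + 0.02² = 0.0961 + 0.0576 + 0.1849 + 0.0004 = 0.3390
O = 0.2347 / √(0.2598 × 0.3390) = 0.2347 / 0.29677 = 0.7908

0.79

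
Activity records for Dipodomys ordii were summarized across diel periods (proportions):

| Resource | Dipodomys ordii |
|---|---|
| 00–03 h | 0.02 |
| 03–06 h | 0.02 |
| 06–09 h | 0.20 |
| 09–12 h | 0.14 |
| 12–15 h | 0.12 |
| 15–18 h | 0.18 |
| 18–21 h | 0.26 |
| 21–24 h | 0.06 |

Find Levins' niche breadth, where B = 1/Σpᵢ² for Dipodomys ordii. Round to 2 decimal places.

5.61

Σpᵢ² = 0.02² + 0.02² + 0.20² + 0.14² + 0.12² + 0.18² + 0.26² + 0.06² = 0.0004 + 0.0004 + 0.0400 + 0.0196 + 0.0144 + 0.0324 + 0.0676 + 0.0036 = 0.1784
B = 1 / 0.1784 = 5.6054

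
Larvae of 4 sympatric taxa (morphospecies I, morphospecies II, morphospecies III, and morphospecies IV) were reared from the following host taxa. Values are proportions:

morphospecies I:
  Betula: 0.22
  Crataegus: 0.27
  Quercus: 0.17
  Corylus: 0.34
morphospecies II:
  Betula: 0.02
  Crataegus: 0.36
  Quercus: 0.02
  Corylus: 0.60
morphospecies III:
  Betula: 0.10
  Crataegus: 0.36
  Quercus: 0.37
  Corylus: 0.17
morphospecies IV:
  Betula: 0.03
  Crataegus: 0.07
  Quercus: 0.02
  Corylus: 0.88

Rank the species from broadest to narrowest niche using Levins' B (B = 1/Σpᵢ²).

Σp_Iᵢ² = 0.22² + 0.27² + 0.17² + 0.34² = 0.0484 + 0.0729 + 0.0289 + 0.1156 = 0.2658
B_I = 1 / 0.2658 = 3.7622
Σp_IIᵢ² = 0.02² + 0.36² + 0.02² + 0.60² = 0.0004 + 0.1296 + 0.0004 + 0.3600 = 0.4904
B_II = 1 / 0.4904 = 2.0392
Σp_IIIᵢ² = 0.10² + 0.36² + 0.37² + 0.17² = 0.0100 + 0.1296 + 0.1369 + 0.0289 = 0.3054
B_III = 1 / 0.3054 = 3.2744
Σp_IVᵢ² = 0.03² + 0.07² + 0.02² + 0.88² = 0.0009 + 0.0049 + 0.0004 + 0.7744 = 0.7806
B_IV = 1 / 0.7806 = 1.2811
Ranking by B (broadest → narrowest): morphospecies I (3.76) > morphospecies III (3.27) > morphospecies II (2.04) > morphospecies IV (1.28)

morphospecies I > morphospecies III > morphospecies II > morphospecies IV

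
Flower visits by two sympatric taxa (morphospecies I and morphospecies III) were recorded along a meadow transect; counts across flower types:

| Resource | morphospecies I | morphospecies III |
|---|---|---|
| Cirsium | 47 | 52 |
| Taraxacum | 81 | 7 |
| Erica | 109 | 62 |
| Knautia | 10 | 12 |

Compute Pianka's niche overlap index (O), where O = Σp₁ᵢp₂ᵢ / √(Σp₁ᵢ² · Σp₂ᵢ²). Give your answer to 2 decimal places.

0.84

Proportions for morphospecies I (n=247): 47/247=0.1903, 81/247=0.3279, 109/247=0.4413, 10/247=0.0405
Proportions for morphospecies III (n=133): 52/133=0.3910, 7/133=0.0526, 62/133=0.4662, 12/133=0.0902
Σ p₁ᵢp₂ᵢ = 0.074407 + 0.017248 + 0.205734 + 0.003653 = 0.301042
Σp_1ᵢ² = 0.1903² + 0.3279² + 0.4413² + 0.0405² = 0.036214 + 0.107518 + 0.194746 + 0.001640 = 0.340118
Σp_2ᵢ² = 0.3910² + 0.0526² + 0.4662² + 0.0902² = 0.152881 + 0.002767 + 0.217342 + 0.008136 = 0.381126
O = 0.301042 / √(0.340118 × 0.381126) = 0.301042 / 0.3600386 = 0.8361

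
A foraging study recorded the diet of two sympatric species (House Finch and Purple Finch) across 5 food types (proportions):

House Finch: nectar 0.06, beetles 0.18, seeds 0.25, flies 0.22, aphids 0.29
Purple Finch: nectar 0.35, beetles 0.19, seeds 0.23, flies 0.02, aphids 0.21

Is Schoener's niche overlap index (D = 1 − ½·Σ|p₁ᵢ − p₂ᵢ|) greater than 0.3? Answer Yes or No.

Σ|p₁ᵢ − p₂ᵢ| = 0.29 + 0.01 + 0.02 + 0.20 + 0.08 = 0.60
D = 1 − ½ × 0.60 = 1 − 0.300 = 0.7000
D = 0.7000 > 0.3 → Yes.

Yes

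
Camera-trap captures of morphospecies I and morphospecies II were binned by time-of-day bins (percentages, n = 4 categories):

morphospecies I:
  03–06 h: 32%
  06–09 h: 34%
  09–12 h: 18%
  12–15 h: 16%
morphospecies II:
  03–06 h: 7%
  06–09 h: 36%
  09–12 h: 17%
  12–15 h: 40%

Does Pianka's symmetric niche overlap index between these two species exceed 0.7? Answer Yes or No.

Convert percentages to proportions (divide by 100).
Σ p₁ᵢp₂ᵢ = 0.0224 + 0.1224 + 0.0306 + 0.0640 = 0.2394
Σp_1ᵢ² = 0.32² + 0.34² + 0.18² + 0.16² = 0.1024 + 0.1156 + 0.0324 + 0.0256 = 0.2760
Σp_2ᵢ² = 0.07² + 0.36² + 0.17² + 0.40² = 0.0049 + 0.1296 + 0.0289 + 0.1600 = 0.3234
O = 0.2394 / √(0.2760 × 0.3234) = 0.2394 / 0.29876 = 0.8013
O = 0.8013 > 0.7 → Yes.

Yes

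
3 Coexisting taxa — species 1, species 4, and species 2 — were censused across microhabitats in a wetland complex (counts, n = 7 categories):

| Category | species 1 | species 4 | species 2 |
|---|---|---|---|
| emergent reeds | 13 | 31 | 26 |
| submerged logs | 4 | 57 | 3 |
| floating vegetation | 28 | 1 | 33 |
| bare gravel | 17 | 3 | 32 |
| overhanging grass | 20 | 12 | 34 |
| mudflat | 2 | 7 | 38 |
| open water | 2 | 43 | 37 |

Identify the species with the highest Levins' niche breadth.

Proportions for species 1 (n=86): 13/86=0.1512, 4/86=0.0465, 28/86=0.3256, 17/86=0.1977, 20/86=0.2326, 2/86=0.0233, 2/86=0.0233
Proportions for species 4 (n=154): 31/154=0.2013, 57/154=0.3701, 1/154=0.0065, 3/154=0.0195, 12/154=0.0779, 7/154=0.0455, 43/154=0.2792
Proportions for species 2 (n=203): 26/203=0.1281, 3/203=0.0148, 33/203=0.1626, 32/203=0.1576, 34/203=0.1675, 38/203=0.1872, 37/203=0.1823
Σp_1ᵢ² = 0.1512² + 0.0465² + 0.3256² + 0.1977² + 0.2326² + 0.0233² + 0.0233² = 0.022861 + 0.002162 + 0.106015 + 0.039085 + 0.054103 + 0.000543 + 0.000543 = 0.225312
B_1 = 1 / 0.225312 = 4.4383
Σp_4ᵢ² = 0.2013² + 0.3701² + 0.0065² + 0.0195² + 0.0779² + 0.0455² + 0.2792² = 0.040522 + 0.136974 + 0.000042 + 0.000380 + 0.006068 + 0.002070 + 0.077953 = 0.264009
B_4 = 1 / 0.264009 = 3.7877
Σp_2ᵢ² = 0.1281² + 0.0148² + 0.1626² + 0.1576² + 0.1675² + 0.1872² + 0.1823² = 0.016410 + 0.000219 + 0.026439 + 0.024838 + 0.028056 + 0.035044 + 0.033233 = 0.164239
B_2 = 1 / 0.164239 = 6.0887
Highest B → broadest niche (most generalist): species 2 (B = 6.09).

species 2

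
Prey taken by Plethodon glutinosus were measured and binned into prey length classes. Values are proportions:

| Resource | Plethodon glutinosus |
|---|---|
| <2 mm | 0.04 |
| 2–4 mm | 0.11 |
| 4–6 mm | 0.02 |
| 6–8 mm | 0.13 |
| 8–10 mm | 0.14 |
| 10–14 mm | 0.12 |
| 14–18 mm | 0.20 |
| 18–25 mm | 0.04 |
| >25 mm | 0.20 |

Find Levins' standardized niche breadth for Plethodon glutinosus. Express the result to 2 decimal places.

0.73

Σpᵢ² = 0.04² + 0.11² + 0.02² + 0.13² + 0.14² + 0.12² + 0.20² + 0.04² + 0.20² = 0.0016 + 0.0121 + 0.0004 + 0.0169 + 0.0196 + 0.0144 + 0.0400 + 0.0016 + 0.0400 = 0.1466
B = 1 / 0.1466 = 6.8213
Bₛ = (B − 1)/(n − 1) = (6.8213 − 1)/(9 − 1) = 5.8213/8 = 0.7277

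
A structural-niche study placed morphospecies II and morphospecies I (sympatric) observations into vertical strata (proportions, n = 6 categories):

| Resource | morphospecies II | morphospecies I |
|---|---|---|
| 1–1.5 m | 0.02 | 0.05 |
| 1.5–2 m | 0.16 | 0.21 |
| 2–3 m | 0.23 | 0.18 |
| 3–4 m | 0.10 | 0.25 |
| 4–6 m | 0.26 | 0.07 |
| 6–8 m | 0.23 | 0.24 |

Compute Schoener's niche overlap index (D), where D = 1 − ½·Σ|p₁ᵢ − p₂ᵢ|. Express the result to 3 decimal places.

0.760

Σ|p₁ᵢ − p₂ᵢ| = 0.03 + 0.05 + 0.05 + 0.15 + 0.19 + 0.01 = 0.48
D = 1 − ½ × 0.48 = 1 − 0.240 = 0.76000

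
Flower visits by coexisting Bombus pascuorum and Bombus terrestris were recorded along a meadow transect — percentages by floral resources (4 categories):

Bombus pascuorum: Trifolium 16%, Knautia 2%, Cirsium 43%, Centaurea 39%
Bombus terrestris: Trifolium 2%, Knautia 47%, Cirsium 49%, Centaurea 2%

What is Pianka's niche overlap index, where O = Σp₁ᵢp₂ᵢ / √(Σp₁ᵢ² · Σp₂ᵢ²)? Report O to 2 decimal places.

0.56

Convert percentages to proportions (divide by 100).
Σ p₁ᵢp₂ᵢ = 0.0032 + 0.0094 + 0.2107 + 0.0078 = 0.2311
Σp_1ᵢ² = 0.16² + 0.02² + 0.43² + 0.39² = 0.0256 + 0.0004 + 0.1849 + 0.1521 = 0.3630
Σp_2ᵢ² = 0.02² + 0.47² + 0.49² + 0.02² = 0.0004 + 0.2209 + 0.2401 + 0.0004 = 0.4618
O = 0.2311 / √(0.3630 × 0.4618) = 0.2311 / 0.40943 = 0.5644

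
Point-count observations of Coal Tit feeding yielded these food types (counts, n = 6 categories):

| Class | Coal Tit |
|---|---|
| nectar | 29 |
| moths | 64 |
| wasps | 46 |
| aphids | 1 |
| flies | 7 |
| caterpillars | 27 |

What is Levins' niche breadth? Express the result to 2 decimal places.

3.87

Proportions for Coal Tit (n=174): 29/174=0.1667, 64/174=0.3678, 46/174=0.2644, 1/174=0.0057, 7/174=0.0402, 27/174=0.1552
Σpᵢ² = 0.1667² + 0.3678² + 0.2644² + 0.0057² + 0.0402² + 0.1552² = 0.027789 + 0.135277 + 0.069907 + 0.000032 + 0.001616 + 0.024087 = 0.258708
B = 1 / 0.258708 = 3.8654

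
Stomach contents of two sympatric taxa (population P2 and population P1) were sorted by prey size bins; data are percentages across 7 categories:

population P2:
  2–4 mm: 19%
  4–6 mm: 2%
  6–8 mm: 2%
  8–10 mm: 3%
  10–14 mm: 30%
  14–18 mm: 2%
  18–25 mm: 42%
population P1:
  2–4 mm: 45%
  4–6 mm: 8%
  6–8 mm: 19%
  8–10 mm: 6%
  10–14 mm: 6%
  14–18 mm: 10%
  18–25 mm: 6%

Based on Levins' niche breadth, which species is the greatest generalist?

Convert percentages to proportions (divide by 100).
Σp_P2ᵢ² = 0.19² + 0.02² + 0.02² + 0.03² + 0.30² + 0.02² + 0.42² = 0.0361 + 0.0004 + 0.0004 + 0.0009 + 0.0900 + 0.0004 + 0.1764 = 0.3046
B_P2 = 1 / 0.3046 = 3.2830
Σp_P1ᵢ² = 0.45² + 0.08² + 0.19² + 0.06² + 0.06² + 0.10² + 0.06² = 0.2025 + 0.0064 + 0.0361 + 0.0036 + 0.0036 + 0.0100 + 0.0036 = 0.2658
B_P1 = 1 / 0.2658 = 3.7622
Highest B → broadest niche (most generalist): population P1 (B = 3.76).

population P1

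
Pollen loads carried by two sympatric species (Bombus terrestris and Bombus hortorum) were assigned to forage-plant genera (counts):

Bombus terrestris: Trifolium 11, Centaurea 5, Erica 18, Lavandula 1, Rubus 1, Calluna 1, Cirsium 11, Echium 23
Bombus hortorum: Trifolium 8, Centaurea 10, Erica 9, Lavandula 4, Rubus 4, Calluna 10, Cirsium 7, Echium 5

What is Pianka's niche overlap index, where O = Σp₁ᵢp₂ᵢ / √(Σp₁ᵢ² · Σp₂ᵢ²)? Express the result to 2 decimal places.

0.72

Proportions for Bombus terrestris (n=71): 11/71=0.1549, 5/71=0.0704, 18/71=0.2535, 1/71=0.0141, 1/71=0.0141, 1/71=0.0141, 11/71=0.1549, 23/71=0.3239
Proportions for Bombus hortorum (n=57): 8/57=0.1404, 10/57=0.1754, 9/57=0.1579, 4/57=0.0702, 4/57=0.0702, 10/57=0.1754, 7/57=0.1228, 5/57=0.0877
Σ p₁ᵢp₂ᵢ = 0.021748 + 0.012348 + 0.040028 + 0.000990 + 0.000990 + 0.002473 + 0.019022 + 0.028406 = 0.126005
Σp_1ᵢ² = 0.1549² + 0.0704² + 0.2535² + 0.0141² + 0.0141² + 0.0141² + 0.1549² + 0.3239² = 0.023994 + 0.004956 + 0.064262 + 0.000199 + 0.000199 + 0.000199 + 0.023994 + 0.104911 = 0.222714
Σp_2ᵢ² = 0.1404² + 0.1754² + 0.1579² + 0.0702² + 0.0702² + 0.1754² + 0.1228² + 0.0877² = 0.019712 + 0.030765 + 0.024932 + 0.004928 + 0.004928 + 0.030765 + 0.015080 + 0.007691 = 0.138801
O = 0.126005 / √(0.222714 × 0.138801) = 0.126005 / 0.1758207 = 0.7167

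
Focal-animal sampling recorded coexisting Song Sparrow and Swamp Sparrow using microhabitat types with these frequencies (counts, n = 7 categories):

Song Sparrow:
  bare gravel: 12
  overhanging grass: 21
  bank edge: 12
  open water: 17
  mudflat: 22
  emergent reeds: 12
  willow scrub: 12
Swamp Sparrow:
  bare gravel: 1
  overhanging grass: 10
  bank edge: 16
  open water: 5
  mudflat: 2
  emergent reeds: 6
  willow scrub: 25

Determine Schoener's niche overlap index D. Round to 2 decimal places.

0.59

Proportions for Song Sparrow (n=108): 12/108=0.1111, 21/108=0.1944, 12/108=0.1111, 17/108=0.1574, 22/108=0.2037, 12/108=0.1111, 12/108=0.1111
Proportions for Swamp Sparrow (n=65): 1/65=0.0154, 10/65=0.1538, 16/65=0.2462, 5/65=0.0769, 2/65=0.0308, 6/65=0.0923, 25/65=0.3846
Σ|p₁ᵢ − p₂ᵢ| = 0.0957 + 0.0406 + 0.1351 + 0.0805 + 0.1729 + 0.0188 + 0.2735 = 0.8171
D = 1 − ½ × 0.8171 = 1 − 0.40855 = 0.59145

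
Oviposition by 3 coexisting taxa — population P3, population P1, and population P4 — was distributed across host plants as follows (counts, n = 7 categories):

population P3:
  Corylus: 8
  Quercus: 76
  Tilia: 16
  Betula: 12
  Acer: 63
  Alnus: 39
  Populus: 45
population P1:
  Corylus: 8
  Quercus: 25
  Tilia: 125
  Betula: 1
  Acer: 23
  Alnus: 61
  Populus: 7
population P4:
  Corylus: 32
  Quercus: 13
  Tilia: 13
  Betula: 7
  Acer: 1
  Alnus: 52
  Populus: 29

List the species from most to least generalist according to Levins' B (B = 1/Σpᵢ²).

Proportions for population P3 (n=259): 8/259=0.0309, 76/259=0.2934, 16/259=0.0618, 12/259=0.0463, 63/259=0.2432, 39/259=0.1506, 45/259=0.1737
Proportions for population P1 (n=250): 8/250=0.0320, 25/250=0.1000, 125/250=0.5000, 1/250=0.0040, 23/250=0.0920, 61/250=0.2440, 7/250=0.0280
Proportions for population P4 (n=147): 32/147=0.2177, 13/147=0.0884, 13/147=0.0884, 7/147=0.0476, 1/147=0.0068, 52/147=0.3537, 29/147=0.1973
Σp_P3ᵢ² = 0.0309² + 0.2934² + 0.0618² + 0.0463² + 0.2432² + 0.1506² + 0.1737² = 0.000955 + 0.086084 + 0.003819 + 0.002144 + 0.059146 + 0.022680 + 0.030172 = 0.205000
B_P3 = 1 / 0.205000 = 4.8780
Σp_P1ᵢ² = 0.0320² + 0.1000² + 0.5000² + 0.0040² + 0.0920² + 0.2440² + 0.0280² = 0.001024 + 0.010000 + 0.250000 + 0.000016 + 0.008464 + 0.059536 + 0.000784 = 0.329824
B_P1 = 1 / 0.329824 = 3.0319
Σp_P4ᵢ² = 0.2177² + 0.0884² + 0.0884² + 0.0476² + 0.0068² + 0.3537² + 0.1973² = 0.047393 + 0.007815 + 0.007815 + 0.002266 + 0.000046 + 0.125104 + 0.038927 = 0.229366
B_P4 = 1 / 0.229366 = 4.3598
Ranking by B (broadest → narrowest): population P3 (4.88) > population P4 (4.36) > population P1 (3.03)

population P3 > population P4 > population P1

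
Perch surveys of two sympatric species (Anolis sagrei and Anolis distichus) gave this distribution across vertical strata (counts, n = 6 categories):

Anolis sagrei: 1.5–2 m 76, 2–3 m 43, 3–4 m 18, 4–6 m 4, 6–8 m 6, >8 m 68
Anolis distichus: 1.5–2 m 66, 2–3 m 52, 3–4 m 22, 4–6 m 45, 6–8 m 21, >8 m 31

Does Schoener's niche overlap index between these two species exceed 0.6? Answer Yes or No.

Yes

Proportions for Anolis sagrei (n=215): 76/215=0.3535, 43/215=0.2000, 18/215=0.0837, 4/215=0.0186, 6/215=0.0279, 68/215=0.3163
Proportions for Anolis distichus (n=237): 66/237=0.2785, 52/237=0.2194, 22/237=0.0928, 45/237=0.1899, 21/237=0.0886, 31/237=0.1308
Σ|p₁ᵢ − p₂ᵢ| = 0.0750 + 0.0194 + 0.0091 + 0.1713 + 0.0607 + 0.1855 = 0.5210
D = 1 − ½ × 0.5210 = 1 − 0.26050 = 0.73950
D = 0.73950 > 0.6 → Yes.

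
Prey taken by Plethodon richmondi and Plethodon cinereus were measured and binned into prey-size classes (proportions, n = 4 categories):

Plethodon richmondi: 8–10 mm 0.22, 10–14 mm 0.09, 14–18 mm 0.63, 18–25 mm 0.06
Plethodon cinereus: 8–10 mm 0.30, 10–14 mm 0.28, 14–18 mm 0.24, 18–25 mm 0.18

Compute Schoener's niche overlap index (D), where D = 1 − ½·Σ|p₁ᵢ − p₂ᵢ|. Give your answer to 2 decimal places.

0.61

Σ|p₁ᵢ − p₂ᵢ| = 0.08 + 0.19 + 0.39 + 0.12 = 0.78
D = 1 − ½ × 0.78 = 1 − 0.390 = 0.6100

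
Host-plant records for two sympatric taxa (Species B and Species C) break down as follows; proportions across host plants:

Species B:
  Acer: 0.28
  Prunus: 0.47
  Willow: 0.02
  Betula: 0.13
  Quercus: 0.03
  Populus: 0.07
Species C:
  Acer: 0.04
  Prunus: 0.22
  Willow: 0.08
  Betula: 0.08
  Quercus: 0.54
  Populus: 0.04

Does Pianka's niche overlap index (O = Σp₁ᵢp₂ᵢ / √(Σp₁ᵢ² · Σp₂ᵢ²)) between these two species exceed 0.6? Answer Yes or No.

No

Σ p₁ᵢp₂ᵢ = 0.0112 + 0.1034 + 0.0016 + 0.0104 + 0.0162 + 0.0028 = 0.1456
Σp_1ᵢ² = 0.28² + 0.47² + 0.02² + 0.13² + 0.03² + 0.07² = 0.0784 + 0.2209 + 0.0004 + 0.0169 + 0.0009 + 0.0049 = 0.3224
Σp_2ᵢ² = 0.04² + 0.22² + 0.08² + 0.08² + 0.54² + 0.04² = 0.0016 + 0.0484 + 0.0064 + 0.0064 + 0.2916 + 0.0016 = 0.3560
O = 0.1456 / √(0.3224 × 0.3560) = 0.1456 / 0.33878 = 0.4298
O = 0.4298 < 0.6 → No.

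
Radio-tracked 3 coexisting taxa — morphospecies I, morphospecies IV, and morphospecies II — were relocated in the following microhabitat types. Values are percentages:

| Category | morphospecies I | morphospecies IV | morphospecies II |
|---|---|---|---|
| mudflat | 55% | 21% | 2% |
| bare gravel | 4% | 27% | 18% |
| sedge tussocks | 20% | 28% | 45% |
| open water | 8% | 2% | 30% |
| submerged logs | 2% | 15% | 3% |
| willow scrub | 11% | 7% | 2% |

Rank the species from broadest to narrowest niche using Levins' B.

morphospecies IV > morphospecies II > morphospecies I

Convert percentages to proportions (divide by 100).
Σp_Iᵢ² = 0.55² + 0.04² + 0.20² + 0.08² + 0.02² + 0.11² = 0.3025 + 0.0016 + 0.0400 + 0.0064 + 0.0004 + 0.0121 = 0.3630
B_I = 1 / 0.3630 = 2.7548
Σp_IVᵢ² = 0.21² + 0.27² + 0.28² + 0.02² + 0.15² + 0.07² = 0.0441 + 0.0729 + 0.0784 + 0.0004 + 0.0225 + 0.0049 = 0.2232
B_IV = 1 / 0.2232 = 4.4803
Σp_IIᵢ² = 0.02² + 0.18² + 0.45² + 0.30² + 0.03² + 0.02² = 0.0004 + 0.0324 + 0.2025 + 0.0900 + 0.0009 + 0.0004 = 0.3266
B_II = 1 / 0.3266 = 3.0618
Ranking by B (broadest → narrowest): morphospecies IV (4.48) > morphospecies II (3.06) > morphospecies I (2.75)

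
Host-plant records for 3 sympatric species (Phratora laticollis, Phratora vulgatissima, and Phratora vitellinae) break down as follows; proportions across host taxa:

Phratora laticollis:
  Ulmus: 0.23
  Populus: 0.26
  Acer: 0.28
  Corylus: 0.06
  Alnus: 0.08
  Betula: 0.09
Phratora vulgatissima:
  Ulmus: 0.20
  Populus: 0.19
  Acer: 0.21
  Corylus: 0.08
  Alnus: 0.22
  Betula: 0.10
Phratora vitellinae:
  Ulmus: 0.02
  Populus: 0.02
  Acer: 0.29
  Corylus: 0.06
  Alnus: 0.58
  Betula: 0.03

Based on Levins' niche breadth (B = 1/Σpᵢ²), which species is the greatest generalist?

Phratora vulgatissima

Σp_latiᵢ² = 0.23² + 0.26² + 0.28² + 0.06² + 0.08² + 0.09² = 0.0529 + 0.0676 + 0.0784 + 0.0036 + 0.0064 + 0.0081 = 0.2170
B_lati = 1 / 0.2170 = 4.6083
Σp_vulgᵢ² = 0.20² + 0.19² + 0.21² + 0.08² + 0.22² + 0.10² = 0.0400 + 0.0361 + 0.0441 + 0.0064 + 0.0484 + 0.0100 = 0.1850
B_vulg = 1 / 0.1850 = 5.4054
Σp_viteᵢ² = 0.02² + 0.02² + 0.29² + 0.06² + 0.58² + 0.03² = 0.0004 + 0.0004 + 0.0841 + 0.0036 + 0.3364 + 0.0009 = 0.4258
B_vite = 1 / 0.4258 = 2.3485
Highest B → broadest niche (most generalist): Phratora vulgatissima (B = 5.41).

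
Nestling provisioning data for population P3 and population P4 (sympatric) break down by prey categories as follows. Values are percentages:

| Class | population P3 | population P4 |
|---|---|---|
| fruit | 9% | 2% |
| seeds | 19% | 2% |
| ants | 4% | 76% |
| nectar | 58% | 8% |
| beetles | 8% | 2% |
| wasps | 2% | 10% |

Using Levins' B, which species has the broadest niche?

Convert percentages to proportions (divide by 100).
Σp_P3ᵢ² = 0.09² + 0.19² + 0.04² + 0.58² + 0.08² + 0.02² = 0.0081 + 0.0361 + 0.0016 + 0.3364 + 0.0064 + 0.0004 = 0.3890
B_P3 = 1 / 0.3890 = 2.5707
Σp_P4ᵢ² = 0.02² + 0.02² + 0.76² + 0.08² + 0.02² + 0.10² = 0.0004 + 0.0004 + 0.5776 + 0.0064 + 0.0004 + 0.0100 = 0.5952
B_P4 = 1 / 0.5952 = 1.6801
Highest B → broadest niche (most generalist): population P3 (B = 2.57).

population P3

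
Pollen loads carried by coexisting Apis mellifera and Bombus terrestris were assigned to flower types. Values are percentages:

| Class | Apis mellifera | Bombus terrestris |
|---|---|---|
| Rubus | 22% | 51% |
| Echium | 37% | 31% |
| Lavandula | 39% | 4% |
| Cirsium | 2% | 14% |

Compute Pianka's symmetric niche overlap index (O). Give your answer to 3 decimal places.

Convert percentages to proportions (divide by 100).
Σ p₁ᵢp₂ᵢ = 0.1122 + 0.1147 + 0.0156 + 0.0028 = 0.2453
Σp_1ᵢ² = 0.22² + 0.37² + 0.39² + 0.02² = 0.0484 + 0.1369 + 0.1521 + 0.0004 = 0.3378
Σp_2ᵢ² = 0.51² + 0.31² + 0.04² + 0.14² = 0.2601 + 0.0961 + 0.0016 + 0.0196 = 0.3774
O = 0.2453 / √(0.3378 × 0.3774) = 0.2453 / 0.357051 = 0.68702

0.687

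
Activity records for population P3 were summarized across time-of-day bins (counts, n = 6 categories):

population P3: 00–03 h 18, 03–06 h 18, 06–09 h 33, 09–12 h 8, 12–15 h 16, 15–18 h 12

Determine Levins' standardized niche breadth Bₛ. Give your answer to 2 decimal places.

Proportions for population P3 (n=105): 18/105=0.1714, 18/105=0.1714, 33/105=0.3143, 8/105=0.0762, 16/105=0.1524, 12/105=0.1143
Σpᵢ² = 0.1714² + 0.1714² + 0.3143² + 0.0762² + 0.1524² + 0.1143² = 0.029378 + 0.029378 + 0.098784 + 0.005806 + 0.023226 + 0.013064 = 0.199636
B = 1 / 0.199636 = 5.0091
Bₛ = (B − 1)/(n − 1) = (5.0091 − 1)/(6 − 1) = 4.0091/5 = 0.8018

0.80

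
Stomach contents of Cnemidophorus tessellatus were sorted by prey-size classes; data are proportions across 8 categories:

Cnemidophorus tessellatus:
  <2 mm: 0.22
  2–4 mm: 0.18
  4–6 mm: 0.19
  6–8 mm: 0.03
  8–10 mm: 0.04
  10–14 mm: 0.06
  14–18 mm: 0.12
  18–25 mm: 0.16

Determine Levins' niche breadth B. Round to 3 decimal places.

Σpᵢ² = 0.22² + 0.18² + 0.19² + 0.03² + 0.04² + 0.06² + 0.12² + 0.16² = 0.0484 + 0.0324 + 0.0361 + 0.0009 + 0.0016 + 0.0036 + 0.0144 + 0.0256 = 0.1630
B = 1 / 0.1630 = 6.13497

6.135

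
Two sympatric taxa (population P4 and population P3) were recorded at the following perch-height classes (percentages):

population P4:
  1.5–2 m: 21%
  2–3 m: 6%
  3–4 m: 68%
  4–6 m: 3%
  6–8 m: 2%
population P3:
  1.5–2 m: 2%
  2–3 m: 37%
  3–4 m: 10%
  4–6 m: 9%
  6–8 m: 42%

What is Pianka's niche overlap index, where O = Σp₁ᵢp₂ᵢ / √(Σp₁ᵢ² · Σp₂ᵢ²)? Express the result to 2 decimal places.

Convert percentages to proportions (divide by 100).
Σ p₁ᵢp₂ᵢ = 0.0042 + 0.0222 + 0.0680 + 0.0027 + 0.0084 = 0.1055
Σp_1ᵢ² = 0.21² + 0.06² + 0.68² + 0.03² + 0.02² = 0.0441 + 0.0036 + 0.4624 + 0.0009 + 0.0004 = 0.5114
Σp_2ᵢ² = 0.02² + 0.37² + 0.10² + 0.09² + 0.42² = 0.0004 + 0.1369 + 0.0100 + 0.0081 + 0.1764 = 0.3318
O = 0.1055 / √(0.5114 × 0.3318) = 0.1055 / 0.41193 = 0.2561

0.26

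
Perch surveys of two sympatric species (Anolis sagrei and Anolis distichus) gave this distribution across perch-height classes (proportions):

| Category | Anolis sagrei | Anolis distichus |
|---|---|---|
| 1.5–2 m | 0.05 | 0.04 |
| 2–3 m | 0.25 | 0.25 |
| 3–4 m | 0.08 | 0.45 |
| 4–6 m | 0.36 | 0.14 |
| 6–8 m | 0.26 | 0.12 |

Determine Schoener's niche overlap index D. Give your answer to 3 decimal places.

0.630

Σ|p₁ᵢ − p₂ᵢ| = 0.01 + 0.00 + 0.37 + 0.22 + 0.14 = 0.74
D = 1 − ½ × 0.74 = 1 − 0.370 = 0.63000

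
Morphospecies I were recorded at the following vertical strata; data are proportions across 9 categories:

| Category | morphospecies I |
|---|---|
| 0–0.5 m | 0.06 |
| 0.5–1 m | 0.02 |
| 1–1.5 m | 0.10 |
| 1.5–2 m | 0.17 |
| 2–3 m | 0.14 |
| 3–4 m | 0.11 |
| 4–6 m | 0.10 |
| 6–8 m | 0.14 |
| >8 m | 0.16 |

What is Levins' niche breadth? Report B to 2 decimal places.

7.70

Σpᵢ² = 0.06² + 0.02² + 0.10² + 0.17² + 0.14² + 0.11² + 0.10² + 0.14² + 0.16² = 0.0036 + 0.0004 + 0.0100 + 0.0289 + 0.0196 + 0.0121 + 0.0100 + 0.0196 + 0.0256 = 0.1298
B = 1 / 0.1298 = 7.7042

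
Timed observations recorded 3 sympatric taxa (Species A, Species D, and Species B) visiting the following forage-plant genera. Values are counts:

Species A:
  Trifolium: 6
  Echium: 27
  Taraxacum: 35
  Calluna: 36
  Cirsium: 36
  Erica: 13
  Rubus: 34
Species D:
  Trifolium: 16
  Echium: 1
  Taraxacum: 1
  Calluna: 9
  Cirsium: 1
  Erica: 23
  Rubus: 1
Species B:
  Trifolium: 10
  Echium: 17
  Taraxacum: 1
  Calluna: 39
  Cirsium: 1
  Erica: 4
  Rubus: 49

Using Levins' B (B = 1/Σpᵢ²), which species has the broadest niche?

Species A

Proportions for Species A (n=187): 6/187=0.0321, 27/187=0.1444, 35/187=0.1872, 36/187=0.1925, 36/187=0.1925, 13/187=0.0695, 34/187=0.1818
Proportions for Species D (n=52): 16/52=0.3077, 1/52=0.0192, 1/52=0.0192, 9/52=0.1731, 1/52=0.0192, 23/52=0.4423, 1/52=0.0192
Proportions for Species B (n=121): 10/121=0.0826, 17/121=0.1405, 1/121=0.0083, 39/121=0.3223, 1/121=0.0083, 4/121=0.0331, 49/121=0.4050
Σp_Aᵢ² = 0.0321² + 0.1444² + 0.1872² + 0.1925² + 0.1925² + 0.0695² + 0.1818² = 0.001030 + 0.020851 + 0.035044 + 0.037056 + 0.037056 + 0.004830 + 0.033051 = 0.168918
B_A = 1 / 0.168918 = 5.9200
Σp_Dᵢ² = 0.3077² + 0.0192² + 0.0192² + 0.1731² + 0.0192² + 0.4423² + 0.0192² = 0.094679 + 0.000369 + 0.000369 + 0.029964 + 0.000369 + 0.195629 + 0.000369 = 0.321748
B_D = 1 / 0.321748 = 3.1080
Σp_Bᵢ² = 0.0826² + 0.1405² + 0.0083² + 0.3223² + 0.0083² + 0.0331² + 0.4050² = 0.006823 + 0.019740 + 0.000069 + 0.103877 + 0.000069 + 0.001096 + 0.164025 = 0.295699
B_B = 1 / 0.295699 = 3.3818
Highest B → broadest niche (most generalist): Species A (B = 5.92).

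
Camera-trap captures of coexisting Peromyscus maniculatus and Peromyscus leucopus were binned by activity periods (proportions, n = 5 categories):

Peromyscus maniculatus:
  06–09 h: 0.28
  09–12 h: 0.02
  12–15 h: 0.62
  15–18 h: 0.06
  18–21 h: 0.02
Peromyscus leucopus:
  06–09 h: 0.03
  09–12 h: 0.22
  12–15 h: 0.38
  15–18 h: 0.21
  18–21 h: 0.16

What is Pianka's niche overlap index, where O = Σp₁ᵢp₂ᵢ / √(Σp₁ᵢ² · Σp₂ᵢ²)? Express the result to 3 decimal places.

0.753

Σ p₁ᵢp₂ᵢ = 0.0084 + 0.0044 + 0.2356 + 0.0126 + 0.0032 = 0.2642
Σp_1ᵢ² = 0.28² + 0.02² + 0.62² + 0.06² + 0.02² = 0.0784 + 0.0004 + 0.3844 + 0.0036 + 0.0004 = 0.4672
Σp_2ᵢ² = 0.03² + 0.22² + 0.38² + 0.21² + 0.16² = 0.0009 + 0.0484 + 0.1444 + 0.0441 + 0.0256 = 0.2634
O = 0.2642 / √(0.4672 × 0.2634) = 0.2642 / 0.350800 = 0.75314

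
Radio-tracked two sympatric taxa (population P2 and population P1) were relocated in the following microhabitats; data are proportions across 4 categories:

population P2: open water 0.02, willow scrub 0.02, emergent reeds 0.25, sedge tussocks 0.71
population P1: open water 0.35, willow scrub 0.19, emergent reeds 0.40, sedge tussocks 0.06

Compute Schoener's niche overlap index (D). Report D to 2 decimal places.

0.35

Σ|p₁ᵢ − p₂ᵢ| = 0.33 + 0.17 + 0.15 + 0.65 = 1.30
D = 1 − ½ × 1.30 = 1 − 0.650 = 0.3500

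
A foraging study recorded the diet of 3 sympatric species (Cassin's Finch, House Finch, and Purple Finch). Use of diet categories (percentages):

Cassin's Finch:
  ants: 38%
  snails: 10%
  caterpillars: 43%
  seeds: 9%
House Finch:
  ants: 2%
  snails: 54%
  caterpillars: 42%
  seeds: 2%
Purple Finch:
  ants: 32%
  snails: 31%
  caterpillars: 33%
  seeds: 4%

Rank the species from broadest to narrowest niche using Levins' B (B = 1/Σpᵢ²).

Convert percentages to proportions (divide by 100).
Σp_Cassᵢ² = 0.38² + 0.10² + 0.43² + 0.09² = 0.1444 + 0.0100 + 0.1849 + 0.0081 = 0.3474
B_Cass = 1 / 0.3474 = 2.8785
Σp_Housᵢ² = 0.02² + 0.54² + 0.42² + 0.02² = 0.0004 + 0.2916 + 0.1764 + 0.0004 = 0.4688
B_Hous = 1 / 0.4688 = 2.1331
Σp_Purpᵢ² = 0.32² + 0.31² + 0.33² + 0.04² = 0.1024 + 0.0961 + 0.1089 + 0.0016 = 0.3090
B_Purp = 1 / 0.3090 = 3.2362
Ranking by B (broadest → narrowest): Purple Finch (3.24) > Cassin's Finch (2.88) > House Finch (2.13)

Purple Finch > Cassin's Finch > House Finch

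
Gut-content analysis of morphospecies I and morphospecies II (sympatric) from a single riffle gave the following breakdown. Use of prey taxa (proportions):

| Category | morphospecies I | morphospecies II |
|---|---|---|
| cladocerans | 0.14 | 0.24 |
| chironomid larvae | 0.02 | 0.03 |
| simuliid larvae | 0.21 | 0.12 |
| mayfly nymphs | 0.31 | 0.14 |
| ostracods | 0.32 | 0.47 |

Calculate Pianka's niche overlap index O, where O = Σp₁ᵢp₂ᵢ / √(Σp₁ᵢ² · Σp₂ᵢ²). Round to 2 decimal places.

0.88

Σ p₁ᵢp₂ᵢ = 0.0336 + 0.0006 + 0.0252 + 0.0434 + 0.1504 = 0.2532
Σp_1ᵢ² = 0.14² + 0.02² + 0.21² + 0.31² + 0.32² = 0.0196 + 0.0004 + 0.0441 + 0.0961 + 0.1024 = 0.2626
Σp_2ᵢ² = 0.24² + 0.03² + 0.12² + 0.14² + 0.47² = 0.0576 + 0.0009 + 0.0144 + 0.0196 + 0.2209 = 0.3134
O = 0.2532 / √(0.2626 × 0.3134) = 0.2532 / 0.28688 = 0.8826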